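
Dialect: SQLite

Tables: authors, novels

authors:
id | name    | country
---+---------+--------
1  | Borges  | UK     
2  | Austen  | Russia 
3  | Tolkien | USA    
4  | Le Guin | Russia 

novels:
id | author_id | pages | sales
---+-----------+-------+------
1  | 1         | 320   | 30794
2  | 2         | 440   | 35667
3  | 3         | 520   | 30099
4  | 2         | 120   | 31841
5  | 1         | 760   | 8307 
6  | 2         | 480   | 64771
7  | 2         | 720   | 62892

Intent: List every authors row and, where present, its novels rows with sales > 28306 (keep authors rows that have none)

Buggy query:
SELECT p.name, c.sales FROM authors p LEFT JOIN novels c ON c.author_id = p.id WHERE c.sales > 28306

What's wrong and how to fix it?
Bug: Filtering c.sales in WHERE discards the NULL rows produced by LEFT JOIN, turning it into an inner join

Fix: Move the right-table condition into the ON clause so unmatched parents are kept

Corrected query:
SELECT p.name, c.sales FROM authors p LEFT JOIN novels c ON c.author_id = p.id AND c.sales > 28306

Result:
name    | sales
--------+------
Borges  | 30794
Austen  | 31841
Austen  | 35667
Austen  | 62892
Austen  | 64771
Tolkien | 30099
Le Guin | NULL 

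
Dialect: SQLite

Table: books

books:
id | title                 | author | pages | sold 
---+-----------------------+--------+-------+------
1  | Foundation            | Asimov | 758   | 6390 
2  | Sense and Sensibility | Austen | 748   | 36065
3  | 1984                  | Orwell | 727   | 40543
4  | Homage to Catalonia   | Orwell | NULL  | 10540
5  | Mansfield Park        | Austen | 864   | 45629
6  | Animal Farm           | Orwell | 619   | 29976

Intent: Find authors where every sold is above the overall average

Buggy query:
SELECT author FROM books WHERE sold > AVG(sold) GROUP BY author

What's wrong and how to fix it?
Bug: AVG() is an aggregate; it can't sit directly in WHERE

Fix: Use a subquery for AVG and a HAVING MIN(...) filter so the condition holds for every row in the group

Corrected query:
SELECT author FROM books GROUP BY author HAVING MIN(sold) > (SELECT AVG(sold) FROM books)

Result:
author
------
Austen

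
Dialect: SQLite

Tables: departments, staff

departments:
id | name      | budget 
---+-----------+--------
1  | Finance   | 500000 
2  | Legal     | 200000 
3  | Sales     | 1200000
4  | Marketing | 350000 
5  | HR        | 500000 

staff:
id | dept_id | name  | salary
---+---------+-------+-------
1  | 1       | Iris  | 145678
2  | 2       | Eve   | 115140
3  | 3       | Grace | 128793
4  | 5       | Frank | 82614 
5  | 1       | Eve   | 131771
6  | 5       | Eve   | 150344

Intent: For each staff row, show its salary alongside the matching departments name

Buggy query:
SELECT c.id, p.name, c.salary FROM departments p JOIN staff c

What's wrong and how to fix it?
Bug: JOIN with no ON clause produces a cartesian product; every staff row pairs with every departments row

Fix: Specify the join condition linking the foreign key to the parent id

Corrected query:
SELECT c.id, p.name, c.salary FROM departments p JOIN staff c ON c.dept_id = p.id

Result:
id | name    | salary
---+---------+-------
1  | Finance | 145678
2  | Legal   | 115140
3  | Sales   | 128793
4  | HR      | 82614 
5  | Finance | 131771
6  | HR      | 150344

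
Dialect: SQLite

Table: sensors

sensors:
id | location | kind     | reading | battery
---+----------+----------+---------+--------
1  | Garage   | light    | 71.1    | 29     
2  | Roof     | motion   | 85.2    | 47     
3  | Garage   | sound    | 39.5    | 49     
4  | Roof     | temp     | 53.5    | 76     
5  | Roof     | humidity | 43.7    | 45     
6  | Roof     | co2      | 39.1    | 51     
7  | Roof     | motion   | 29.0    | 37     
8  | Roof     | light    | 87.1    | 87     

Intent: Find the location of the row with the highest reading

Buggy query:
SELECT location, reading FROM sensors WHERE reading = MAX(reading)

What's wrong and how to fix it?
Bug: MAX(reading) is an aggregate and cannot be used directly in WHERE

Fix: Wrap MAX in a scalar subquery so WHERE compares against a single value

Corrected query:
SELECT location, reading FROM sensors WHERE reading = (SELECT MAX(reading) FROM sensors)

Result:
location | reading
---------+--------
Roof     | 87.1   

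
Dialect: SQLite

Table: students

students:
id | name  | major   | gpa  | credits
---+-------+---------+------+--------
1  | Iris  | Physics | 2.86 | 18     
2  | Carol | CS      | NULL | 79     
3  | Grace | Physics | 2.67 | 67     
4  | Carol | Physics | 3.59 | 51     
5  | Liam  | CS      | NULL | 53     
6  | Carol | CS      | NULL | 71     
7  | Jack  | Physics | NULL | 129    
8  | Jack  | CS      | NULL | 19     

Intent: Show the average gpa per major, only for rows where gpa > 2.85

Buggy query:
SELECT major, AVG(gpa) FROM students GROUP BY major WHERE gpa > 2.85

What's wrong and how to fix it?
Bug: Row-level WHERE must come before GROUP BY in the clause order

Fix: Move the WHERE clause before GROUP BY

Corrected query:
SELECT major, AVG(gpa) FROM students WHERE gpa > 2.85 GROUP BY major

Result:
major   | AVG(gpa)
--------+---------
Physics | 3.225   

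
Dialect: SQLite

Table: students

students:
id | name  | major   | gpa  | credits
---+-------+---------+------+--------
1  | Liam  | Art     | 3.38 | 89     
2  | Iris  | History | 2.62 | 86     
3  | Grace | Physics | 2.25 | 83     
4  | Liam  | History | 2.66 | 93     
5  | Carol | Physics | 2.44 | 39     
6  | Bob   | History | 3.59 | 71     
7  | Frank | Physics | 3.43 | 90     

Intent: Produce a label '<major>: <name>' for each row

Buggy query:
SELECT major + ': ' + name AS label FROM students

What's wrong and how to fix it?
Bug: '+' is numeric addition; on text columns SQLite converts them to 0 instead of concatenating

Fix: Replace + with || to concatenate text

Corrected query:
SELECT major || ': ' || name AS label FROM students

Result:
label         
--------------
Art: Liam     
History: Iris 
Physics: Grace
History: Liam 
Physics: Carol
History: Bob  
Physics: Frank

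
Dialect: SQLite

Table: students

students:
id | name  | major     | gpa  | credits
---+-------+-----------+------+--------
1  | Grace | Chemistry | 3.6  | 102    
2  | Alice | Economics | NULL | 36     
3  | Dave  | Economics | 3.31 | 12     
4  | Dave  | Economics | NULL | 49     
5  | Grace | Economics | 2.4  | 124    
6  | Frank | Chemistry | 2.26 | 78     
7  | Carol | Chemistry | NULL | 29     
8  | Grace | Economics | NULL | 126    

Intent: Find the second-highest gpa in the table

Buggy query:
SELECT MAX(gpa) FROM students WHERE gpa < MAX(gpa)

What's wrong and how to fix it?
Bug: The inner MAX is an aggregate inside WHERE, which is not allowed

Fix: Compute the overall MAX in a subquery, then take MAX of rows below it

Corrected query:
SELECT MAX(gpa) FROM students WHERE gpa < (SELECT MAX(gpa) FROM students)

Result:
MAX(gpa)
--------
3.31    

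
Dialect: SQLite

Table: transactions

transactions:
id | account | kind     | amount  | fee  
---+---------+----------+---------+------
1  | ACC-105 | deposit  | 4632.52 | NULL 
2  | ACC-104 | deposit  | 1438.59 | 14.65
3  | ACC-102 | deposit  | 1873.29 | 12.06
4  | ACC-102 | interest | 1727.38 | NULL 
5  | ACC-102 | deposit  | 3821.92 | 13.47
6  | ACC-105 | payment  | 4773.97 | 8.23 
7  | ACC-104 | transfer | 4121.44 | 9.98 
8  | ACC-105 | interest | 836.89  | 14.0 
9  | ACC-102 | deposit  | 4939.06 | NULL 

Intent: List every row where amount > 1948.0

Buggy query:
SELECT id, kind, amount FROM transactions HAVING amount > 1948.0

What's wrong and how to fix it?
Bug: This is a non-aggregate query (no GROUP BY, no aggregates), so in SQLite the HAVING clause is invalid here; a row-level condition belongs in WHERE

Fix: Replace HAVING with WHERE since the condition applies to individual rows

Corrected query:
SELECT id, kind, amount FROM transactions WHERE amount > 1948.0

Result:
id | kind     | amount 
---+----------+--------
1  | deposit  | 4632.52
5  | deposit  | 3821.92
6  | payment  | 4773.97
7  | transfer | 4121.44
9  | deposit  | 4939.06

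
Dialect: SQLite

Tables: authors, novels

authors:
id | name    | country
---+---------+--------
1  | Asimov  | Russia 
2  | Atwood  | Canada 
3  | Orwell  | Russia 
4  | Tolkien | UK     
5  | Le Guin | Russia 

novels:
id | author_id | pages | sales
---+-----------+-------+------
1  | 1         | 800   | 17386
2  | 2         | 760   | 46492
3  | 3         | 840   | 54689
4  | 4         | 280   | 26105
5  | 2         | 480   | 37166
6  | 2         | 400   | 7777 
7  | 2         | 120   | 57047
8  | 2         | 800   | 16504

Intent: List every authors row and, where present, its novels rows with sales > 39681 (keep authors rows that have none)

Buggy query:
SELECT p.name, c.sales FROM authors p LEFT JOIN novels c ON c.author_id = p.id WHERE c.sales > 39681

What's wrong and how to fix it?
Bug: A WHERE condition on the right-hand table after LEFT JOIN drops unmatched parents

Fix: Move the right-table condition into the ON clause so unmatched parents are kept

Corrected query:
SELECT p.name, c.sales FROM authors p LEFT JOIN novels c ON c.author_id = p.id AND c.sales > 39681

Result:
name    | sales
--------+------
Asimov  | NULL 
Atwood  | 46492
Atwood  | 57047
Orwell  | 54689
Tolkien | NULL 
Le Guin | NULL 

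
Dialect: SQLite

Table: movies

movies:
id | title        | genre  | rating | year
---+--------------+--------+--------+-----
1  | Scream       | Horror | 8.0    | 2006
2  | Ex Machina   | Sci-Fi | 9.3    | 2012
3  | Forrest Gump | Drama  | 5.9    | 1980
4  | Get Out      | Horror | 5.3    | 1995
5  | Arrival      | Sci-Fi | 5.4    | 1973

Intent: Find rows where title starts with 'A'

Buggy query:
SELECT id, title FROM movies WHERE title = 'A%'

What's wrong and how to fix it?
Bug: Wildcards only work with LIKE; '=' treats '%' as a literal character

Fix: Use LIKE for wildcard pattern matching

Corrected query:
SELECT id, title FROM movies WHERE title LIKE 'A%'

Result:
id | title  
---+--------
5  | Arrival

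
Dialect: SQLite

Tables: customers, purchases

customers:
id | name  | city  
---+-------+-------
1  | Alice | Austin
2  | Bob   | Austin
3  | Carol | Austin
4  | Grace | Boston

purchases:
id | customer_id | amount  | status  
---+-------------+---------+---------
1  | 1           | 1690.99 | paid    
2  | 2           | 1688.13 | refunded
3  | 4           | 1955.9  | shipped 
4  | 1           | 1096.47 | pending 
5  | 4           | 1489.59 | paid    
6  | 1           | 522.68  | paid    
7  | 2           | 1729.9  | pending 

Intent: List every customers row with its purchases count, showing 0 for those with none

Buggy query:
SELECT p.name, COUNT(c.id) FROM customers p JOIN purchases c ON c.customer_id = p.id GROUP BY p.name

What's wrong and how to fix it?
Bug: INNER JOIN drops customers rows that have no matching purchases rows

Fix: Switch to LEFT JOIN to retain unmatched parent rows

Corrected query:
SELECT p.name, COUNT(c.id) FROM customers p LEFT JOIN purchases c ON c.customer_id = p.id GROUP BY p.name

Result:
name  | COUNT(c.id)
------+------------
Alice | 3          
Bob   | 2          
Carol | 0          
Grace | 2          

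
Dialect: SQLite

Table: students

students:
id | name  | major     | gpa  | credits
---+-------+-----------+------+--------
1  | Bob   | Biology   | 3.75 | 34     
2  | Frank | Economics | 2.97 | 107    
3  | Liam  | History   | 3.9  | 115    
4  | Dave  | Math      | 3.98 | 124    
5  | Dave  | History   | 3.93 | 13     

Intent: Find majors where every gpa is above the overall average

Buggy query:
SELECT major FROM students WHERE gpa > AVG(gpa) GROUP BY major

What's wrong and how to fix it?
Bug: WHERE evaluates per row before aggregation, so AVG() is unavailable

Fix: Compute the overall average in a scalar subquery and compare each group's MIN against it in HAVING

Corrected query:
SELECT major FROM students GROUP BY major HAVING MIN(gpa) > (SELECT AVG(gpa) FROM students)

Result:
major  
-------
Biology
History
Math   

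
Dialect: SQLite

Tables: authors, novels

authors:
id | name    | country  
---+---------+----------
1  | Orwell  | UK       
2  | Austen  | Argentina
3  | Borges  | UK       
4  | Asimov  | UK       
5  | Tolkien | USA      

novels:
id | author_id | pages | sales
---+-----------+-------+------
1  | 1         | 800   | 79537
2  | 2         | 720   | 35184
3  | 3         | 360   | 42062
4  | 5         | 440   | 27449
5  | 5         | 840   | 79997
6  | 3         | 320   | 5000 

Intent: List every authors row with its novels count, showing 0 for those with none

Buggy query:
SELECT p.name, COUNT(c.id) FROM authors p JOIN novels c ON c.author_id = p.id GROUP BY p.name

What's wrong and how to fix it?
Bug: An inner join excludes parents with zero children

Fix: Switch to LEFT JOIN to retain unmatched parent rows

Corrected query:
SELECT p.name, COUNT(c.id) FROM authors p LEFT JOIN novels c ON c.author_id = p.id GROUP BY p.name

Result:
name    | COUNT(c.id)
--------+------------
Asimov  | 0          
Austen  | 1          
Borges  | 2          
Orwell  | 1          
Tolkien | 2          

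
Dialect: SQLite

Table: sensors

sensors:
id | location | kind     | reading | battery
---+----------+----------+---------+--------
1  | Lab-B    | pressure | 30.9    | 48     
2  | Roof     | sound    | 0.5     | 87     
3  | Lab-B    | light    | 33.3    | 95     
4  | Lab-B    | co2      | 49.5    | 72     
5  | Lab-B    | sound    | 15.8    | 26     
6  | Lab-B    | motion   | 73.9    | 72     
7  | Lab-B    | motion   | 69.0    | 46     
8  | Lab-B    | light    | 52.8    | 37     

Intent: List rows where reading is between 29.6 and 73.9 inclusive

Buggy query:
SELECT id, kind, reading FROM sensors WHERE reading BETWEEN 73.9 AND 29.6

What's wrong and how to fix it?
Bug: The bounds are reversed; BETWEEN a AND b requires a <= b to match anything

Fix: Write BETWEEN 29.6 AND 73.9

Corrected query:
SELECT id, kind, reading FROM sensors WHERE reading BETWEEN 29.6 AND 73.9

Result:
id | kind     | reading
---+----------+--------
1  | pressure | 30.9   
3  | light    | 33.3   
4  | co2      | 49.5   
6  | motion   | 73.9   
7  | motion   | 69     
8  | light    | 52.8   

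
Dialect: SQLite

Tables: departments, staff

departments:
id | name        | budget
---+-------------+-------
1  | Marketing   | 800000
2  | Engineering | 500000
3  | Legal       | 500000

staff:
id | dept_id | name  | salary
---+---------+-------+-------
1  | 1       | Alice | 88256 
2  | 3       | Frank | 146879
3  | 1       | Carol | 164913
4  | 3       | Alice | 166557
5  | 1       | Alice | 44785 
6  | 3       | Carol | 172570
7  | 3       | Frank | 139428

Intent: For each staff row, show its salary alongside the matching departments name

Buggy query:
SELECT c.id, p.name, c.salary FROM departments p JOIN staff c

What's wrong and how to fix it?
Bug: JOIN with no ON clause produces a cartesian product; every staff row pairs with every departments row

Fix: Add ON c.dept_id = p.id to the JOIN

Corrected query:
SELECT c.id, p.name, c.salary FROM departments p JOIN staff c ON c.dept_id = p.id

Result:
id | name      | salary
---+-----------+-------
1  | Marketing | 88256 
2  | Legal     | 146879
3  | Marketing | 164913
4  | Legal     | 166557
5  | Marketing | 44785 
6  | Legal     | 172570
7  | Legal     | 139428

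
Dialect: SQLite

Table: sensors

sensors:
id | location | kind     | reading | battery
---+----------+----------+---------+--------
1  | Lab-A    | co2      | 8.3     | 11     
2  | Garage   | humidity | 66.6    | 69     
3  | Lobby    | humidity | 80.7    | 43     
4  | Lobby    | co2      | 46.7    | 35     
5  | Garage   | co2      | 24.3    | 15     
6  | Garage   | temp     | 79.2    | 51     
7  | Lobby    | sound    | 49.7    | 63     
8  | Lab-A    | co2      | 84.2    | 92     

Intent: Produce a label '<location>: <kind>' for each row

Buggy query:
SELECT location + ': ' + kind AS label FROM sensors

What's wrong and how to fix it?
Bug: SQLite uses || for string concatenation; + coerces text to numbers (yielding 0)

Fix: Use the || operator for string concatenation

Corrected query:
SELECT location || ': ' || kind AS label FROM sensors

Result:
label           
----------------
Lab-A: co2      
Garage: humidity
Lobby: humidity 
Lobby: co2      
Garage: co2     
Garage: temp    
Lobby: sound    
Lab-A: co2      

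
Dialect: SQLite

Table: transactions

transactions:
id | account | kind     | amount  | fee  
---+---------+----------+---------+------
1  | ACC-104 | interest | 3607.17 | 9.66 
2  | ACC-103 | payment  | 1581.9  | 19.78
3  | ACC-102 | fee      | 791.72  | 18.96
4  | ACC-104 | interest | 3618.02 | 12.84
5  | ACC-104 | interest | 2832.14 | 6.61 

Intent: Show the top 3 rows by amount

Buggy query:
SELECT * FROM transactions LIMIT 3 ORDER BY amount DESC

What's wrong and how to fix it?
Bug: ORDER BY cannot follow LIMIT; LIMIT is the final clause

Fix: Swap the clauses: ORDER BY first, then LIMIT

Corrected query:
SELECT * FROM transactions ORDER BY amount DESC LIMIT 3

Result:
id | account | kind     | amount  | fee  
---+---------+----------+---------+------
4  | ACC-104 | interest | 3618.02 | 12.84
1  | ACC-104 | interest | 3607.17 | 9.66 
5  | ACC-104 | interest | 2832.14 | 6.61 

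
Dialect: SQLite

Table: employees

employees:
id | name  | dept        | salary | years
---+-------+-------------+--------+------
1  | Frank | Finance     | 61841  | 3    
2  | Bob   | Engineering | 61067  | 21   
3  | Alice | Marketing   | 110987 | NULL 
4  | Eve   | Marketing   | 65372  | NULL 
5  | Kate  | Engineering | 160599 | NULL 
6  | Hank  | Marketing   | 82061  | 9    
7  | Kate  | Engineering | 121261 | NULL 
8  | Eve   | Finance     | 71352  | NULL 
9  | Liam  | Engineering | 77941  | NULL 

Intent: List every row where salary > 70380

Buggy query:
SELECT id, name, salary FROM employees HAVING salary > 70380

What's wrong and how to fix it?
Bug: HAVING filters the output of aggregation, but this query has no GROUP BY and no aggregate functions, so SQLite rejects it (HAVING clause on a non-aggregate query); the condition here is per row

Fix: Replace HAVING with WHERE since the condition applies to individual rows

Corrected query:
SELECT id, name, salary FROM employees WHERE salary > 70380

Result:
id | name  | salary
---+-------+-------
3  | Alice | 110987
5  | Kate  | 160599
6  | Hank  | 82061 
7  | Kate  | 121261
8  | Eve   | 71352 
9  | Liam  | 77941 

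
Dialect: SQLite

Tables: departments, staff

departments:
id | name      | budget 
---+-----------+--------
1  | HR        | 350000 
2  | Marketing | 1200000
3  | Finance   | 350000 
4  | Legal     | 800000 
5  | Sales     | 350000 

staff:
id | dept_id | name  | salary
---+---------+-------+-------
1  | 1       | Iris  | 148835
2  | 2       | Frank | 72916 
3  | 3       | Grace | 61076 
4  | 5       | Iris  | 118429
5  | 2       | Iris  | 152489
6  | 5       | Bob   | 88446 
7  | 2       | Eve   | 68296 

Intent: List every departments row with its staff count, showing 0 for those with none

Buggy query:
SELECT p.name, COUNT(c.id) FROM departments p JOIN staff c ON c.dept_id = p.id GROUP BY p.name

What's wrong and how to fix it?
Bug: INNER JOIN drops departments rows that have no matching staff rows

Fix: Switch to LEFT JOIN to retain unmatched parent rows

Corrected query:
SELECT p.name, COUNT(c.id) FROM departments p LEFT JOIN staff c ON c.dept_id = p.id GROUP BY p.name

Result:
name      | COUNT(c.id)
----------+------------
Finance   | 1          
HR        | 1          
Legal     | 0          
Marketing | 3          
Sales     | 2          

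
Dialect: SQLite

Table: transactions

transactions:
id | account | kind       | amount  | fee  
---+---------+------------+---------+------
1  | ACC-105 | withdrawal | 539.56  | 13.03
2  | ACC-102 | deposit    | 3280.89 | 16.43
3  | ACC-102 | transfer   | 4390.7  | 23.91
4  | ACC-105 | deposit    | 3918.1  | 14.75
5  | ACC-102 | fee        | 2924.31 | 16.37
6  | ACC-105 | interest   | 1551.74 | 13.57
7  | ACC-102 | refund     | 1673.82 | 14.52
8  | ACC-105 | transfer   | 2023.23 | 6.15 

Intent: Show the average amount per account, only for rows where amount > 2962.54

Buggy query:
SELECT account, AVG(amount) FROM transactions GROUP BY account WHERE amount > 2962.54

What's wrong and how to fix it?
Bug: WHERE cannot follow GROUP BY

Fix: Move the WHERE clause before GROUP BY

Corrected query:
SELECT account, AVG(amount) FROM transactions WHERE amount > 2962.54 GROUP BY account

Result:
account | AVG(amount)
--------+------------
ACC-102 | 3835.795   
ACC-105 | 3918.1     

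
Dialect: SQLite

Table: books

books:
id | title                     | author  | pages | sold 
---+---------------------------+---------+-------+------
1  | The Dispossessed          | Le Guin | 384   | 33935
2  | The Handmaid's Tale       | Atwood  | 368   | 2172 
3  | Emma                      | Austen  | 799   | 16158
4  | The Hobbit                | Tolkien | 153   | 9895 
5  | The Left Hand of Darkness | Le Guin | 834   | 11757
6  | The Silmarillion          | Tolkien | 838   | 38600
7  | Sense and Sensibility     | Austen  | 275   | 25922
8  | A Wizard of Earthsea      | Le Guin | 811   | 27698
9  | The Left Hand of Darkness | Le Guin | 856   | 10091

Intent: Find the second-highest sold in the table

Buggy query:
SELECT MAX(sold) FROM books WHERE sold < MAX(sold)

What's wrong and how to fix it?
Bug: MAX(sold) on the right of the comparison is an aggregate-in-WHERE error

Fix: Compute the overall MAX in a subquery, then take MAX of rows below it

Corrected query:
SELECT MAX(sold) FROM books WHERE sold < (SELECT MAX(sold) FROM books)

Result:
MAX(sold)
---------
33935    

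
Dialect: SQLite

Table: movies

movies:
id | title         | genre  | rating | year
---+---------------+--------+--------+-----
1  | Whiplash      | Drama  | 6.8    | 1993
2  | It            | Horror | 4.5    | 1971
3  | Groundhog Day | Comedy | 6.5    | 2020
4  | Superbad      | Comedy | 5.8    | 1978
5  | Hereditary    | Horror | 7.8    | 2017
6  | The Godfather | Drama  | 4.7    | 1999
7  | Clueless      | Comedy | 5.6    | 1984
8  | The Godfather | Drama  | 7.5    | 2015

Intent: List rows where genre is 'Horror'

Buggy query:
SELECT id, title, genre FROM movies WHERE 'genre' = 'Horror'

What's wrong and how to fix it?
Bug: Single quotes denote string literals in SQL; the column name is being compared as a constant string

Fix: Reference the column as genre without single quotes

Corrected query:
SELECT id, title, genre FROM movies WHERE genre = 'Horror'

Result:
id | title      | genre 
---+------------+-------
2  | It         | Horror
5  | Hereditary | Horror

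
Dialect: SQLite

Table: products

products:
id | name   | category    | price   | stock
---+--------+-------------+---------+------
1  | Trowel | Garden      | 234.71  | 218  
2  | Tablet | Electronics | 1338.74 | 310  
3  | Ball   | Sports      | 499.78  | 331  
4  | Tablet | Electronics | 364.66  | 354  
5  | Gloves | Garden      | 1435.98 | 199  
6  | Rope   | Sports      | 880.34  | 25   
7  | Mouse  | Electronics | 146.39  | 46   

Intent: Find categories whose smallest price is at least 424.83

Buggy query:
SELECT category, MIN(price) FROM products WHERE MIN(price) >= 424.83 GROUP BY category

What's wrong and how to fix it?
Bug: MIN() in WHERE is a misuse of aggregate

Fix: Use HAVING for the per-group MIN condition

Corrected query:
SELECT category, MIN(price) FROM products GROUP BY category HAVING MIN(price) >= 424.83

Result:
category | MIN(price)
---------+-----------
Sports   | 499.78    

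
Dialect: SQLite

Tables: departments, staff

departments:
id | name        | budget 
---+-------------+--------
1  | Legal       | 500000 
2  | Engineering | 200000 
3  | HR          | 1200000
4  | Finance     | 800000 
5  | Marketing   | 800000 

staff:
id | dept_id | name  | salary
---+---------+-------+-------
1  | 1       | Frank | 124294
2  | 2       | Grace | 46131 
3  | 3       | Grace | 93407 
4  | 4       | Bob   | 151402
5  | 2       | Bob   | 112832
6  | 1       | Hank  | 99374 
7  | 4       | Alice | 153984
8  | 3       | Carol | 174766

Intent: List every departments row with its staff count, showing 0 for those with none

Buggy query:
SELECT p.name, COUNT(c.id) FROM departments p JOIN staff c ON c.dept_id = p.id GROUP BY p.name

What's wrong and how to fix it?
Bug: An inner join excludes parents with zero children

Fix: Use LEFT JOIN so parents without children still appear (COUNT(c.id) gives 0)

Corrected query:
SELECT p.name, COUNT(c.id) FROM departments p LEFT JOIN staff c ON c.dept_id = p.id GROUP BY p.name

Result:
name        | COUNT(c.id)
------------+------------
Engineering | 2          
Finance     | 2          
HR          | 2          
Legal       | 2          
Marketing   | 0          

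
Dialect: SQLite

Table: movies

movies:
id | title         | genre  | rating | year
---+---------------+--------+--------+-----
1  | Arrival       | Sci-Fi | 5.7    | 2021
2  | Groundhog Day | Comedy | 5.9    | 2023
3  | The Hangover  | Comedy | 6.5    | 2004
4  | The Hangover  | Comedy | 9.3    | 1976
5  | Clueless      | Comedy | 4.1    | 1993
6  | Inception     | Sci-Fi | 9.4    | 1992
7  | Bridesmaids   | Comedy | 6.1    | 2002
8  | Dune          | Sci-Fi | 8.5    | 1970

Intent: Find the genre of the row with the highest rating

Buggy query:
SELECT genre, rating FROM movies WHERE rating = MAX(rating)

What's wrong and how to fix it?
Bug: MAX(rating) is an aggregate and cannot be used directly in WHERE

Fix: Use a subquery: WHERE rating = (SELECT MAX(rating) FROM movies)

Corrected query:
SELECT genre, rating FROM movies WHERE rating = (SELECT MAX(rating) FROM movies)

Result:
genre  | rating
-------+-------
Sci-Fi | 9.4   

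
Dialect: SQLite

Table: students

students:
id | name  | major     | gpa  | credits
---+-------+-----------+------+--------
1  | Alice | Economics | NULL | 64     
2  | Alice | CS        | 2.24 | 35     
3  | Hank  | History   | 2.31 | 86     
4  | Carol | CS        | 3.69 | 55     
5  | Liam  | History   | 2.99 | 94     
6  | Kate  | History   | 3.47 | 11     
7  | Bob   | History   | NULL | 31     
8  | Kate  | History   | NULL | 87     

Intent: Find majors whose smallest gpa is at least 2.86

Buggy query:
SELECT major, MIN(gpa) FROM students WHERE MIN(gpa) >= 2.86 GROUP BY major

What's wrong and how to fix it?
Bug: Aggregates like MIN are computed per group after WHERE runs

Fix: Use HAVING for the per-group MIN condition

Corrected query:
SELECT major, MIN(gpa) FROM students GROUP BY major HAVING MIN(gpa) >= 2.86

Result:
(no rows)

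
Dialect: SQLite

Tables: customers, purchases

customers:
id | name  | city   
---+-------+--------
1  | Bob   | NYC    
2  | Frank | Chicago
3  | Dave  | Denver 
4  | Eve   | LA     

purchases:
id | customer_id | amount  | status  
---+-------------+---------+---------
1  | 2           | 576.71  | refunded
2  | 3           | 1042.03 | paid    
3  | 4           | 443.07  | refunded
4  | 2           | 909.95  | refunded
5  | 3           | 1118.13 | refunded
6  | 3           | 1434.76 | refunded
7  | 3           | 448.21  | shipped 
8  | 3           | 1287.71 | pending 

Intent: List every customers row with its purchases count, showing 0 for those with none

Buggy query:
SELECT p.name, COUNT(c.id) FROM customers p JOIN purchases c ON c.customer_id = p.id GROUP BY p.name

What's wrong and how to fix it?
Bug: INNER JOIN drops customers rows that have no matching purchases rows

Fix: Use LEFT JOIN so parents without children still appear (COUNT(c.id) gives 0)

Corrected query:
SELECT p.name, COUNT(c.id) FROM customers p LEFT JOIN purchases c ON c.customer_id = p.id GROUP BY p.name

Result:
name  | COUNT(c.id)
------+------------
Bob   | 0          
Dave  | 5          
Eve   | 1          
Frank | 2          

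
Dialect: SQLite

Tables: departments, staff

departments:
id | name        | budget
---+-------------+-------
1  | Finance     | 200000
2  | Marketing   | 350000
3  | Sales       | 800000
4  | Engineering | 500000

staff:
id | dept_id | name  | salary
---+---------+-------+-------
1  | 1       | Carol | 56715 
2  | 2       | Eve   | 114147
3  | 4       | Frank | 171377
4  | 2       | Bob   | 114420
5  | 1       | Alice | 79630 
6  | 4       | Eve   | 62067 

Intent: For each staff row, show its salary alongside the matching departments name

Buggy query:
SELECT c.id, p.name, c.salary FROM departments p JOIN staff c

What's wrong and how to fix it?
Bug: JOIN with no ON clause produces a cartesian product; every staff row pairs with every departments row

Fix: Specify the join condition linking the foreign key to the parent id

Corrected query:
SELECT c.id, p.name, c.salary FROM departments p JOIN staff c ON c.dept_id = p.id

Result:
id | name        | salary
---+-------------+-------
1  | Finance     | 56715 
2  | Marketing   | 114147
3  | Engineering | 171377
4  | Marketing   | 114420
5  | Finance     | 79630 
6  | Engineering | 62067 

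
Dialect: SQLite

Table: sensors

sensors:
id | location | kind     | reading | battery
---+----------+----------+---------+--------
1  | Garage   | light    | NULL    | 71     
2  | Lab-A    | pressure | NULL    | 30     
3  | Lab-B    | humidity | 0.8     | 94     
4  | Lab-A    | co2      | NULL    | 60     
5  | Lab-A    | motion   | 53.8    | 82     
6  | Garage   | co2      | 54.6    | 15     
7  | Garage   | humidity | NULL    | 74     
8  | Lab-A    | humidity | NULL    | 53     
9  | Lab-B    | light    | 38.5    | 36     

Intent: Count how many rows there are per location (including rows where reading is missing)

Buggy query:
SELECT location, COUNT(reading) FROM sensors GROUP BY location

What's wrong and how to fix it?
Bug: COUNT(reading) skips NULLs, so groups with missing reading are undercounted

Fix: Replace COUNT(reading) with COUNT(*)

Corrected query:
SELECT location, COUNT(*) FROM sensors GROUP BY location

Result:
location | COUNT(*)
---------+---------
Garage   | 3       
Lab-A    | 4       
Lab-B    | 2       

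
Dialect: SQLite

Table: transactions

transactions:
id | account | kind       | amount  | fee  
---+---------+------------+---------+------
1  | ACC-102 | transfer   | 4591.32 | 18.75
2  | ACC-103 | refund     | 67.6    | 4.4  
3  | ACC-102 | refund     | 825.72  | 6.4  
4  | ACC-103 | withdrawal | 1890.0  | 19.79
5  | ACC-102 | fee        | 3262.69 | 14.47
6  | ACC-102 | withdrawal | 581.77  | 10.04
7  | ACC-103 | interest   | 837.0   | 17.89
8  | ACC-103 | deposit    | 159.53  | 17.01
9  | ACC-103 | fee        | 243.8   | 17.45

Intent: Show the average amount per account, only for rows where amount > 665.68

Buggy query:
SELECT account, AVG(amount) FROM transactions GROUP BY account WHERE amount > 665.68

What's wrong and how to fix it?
Bug: Row-level WHERE must come before GROUP BY in the clause order

Fix: Place WHERE between FROM and GROUP BY

Corrected query:
SELECT account, AVG(amount) FROM transactions WHERE amount > 665.68 GROUP BY account

Result:
account | AVG(amount)
--------+------------
ACC-102 | 2893.243333
ACC-103 | 1363.5     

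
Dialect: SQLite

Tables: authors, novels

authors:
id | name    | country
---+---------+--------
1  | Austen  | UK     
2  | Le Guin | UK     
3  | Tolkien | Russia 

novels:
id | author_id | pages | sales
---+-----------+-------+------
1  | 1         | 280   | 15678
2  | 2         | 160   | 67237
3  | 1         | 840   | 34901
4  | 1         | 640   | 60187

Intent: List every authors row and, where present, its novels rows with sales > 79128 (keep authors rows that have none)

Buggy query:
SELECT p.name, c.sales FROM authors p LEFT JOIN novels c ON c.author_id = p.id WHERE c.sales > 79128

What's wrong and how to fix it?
Bug: A WHERE condition on the right-hand table after LEFT JOIN drops unmatched parents

Fix: Move the right-table condition into the ON clause so unmatched parents are kept

Corrected query:
SELECT p.name, c.sales FROM authors p LEFT JOIN novels c ON c.author_id = p.id AND c.sales > 79128

Result:
name    | sales
--------+------
Austen  | NULL 
Le Guin | NULL 
Tolkien | NULL 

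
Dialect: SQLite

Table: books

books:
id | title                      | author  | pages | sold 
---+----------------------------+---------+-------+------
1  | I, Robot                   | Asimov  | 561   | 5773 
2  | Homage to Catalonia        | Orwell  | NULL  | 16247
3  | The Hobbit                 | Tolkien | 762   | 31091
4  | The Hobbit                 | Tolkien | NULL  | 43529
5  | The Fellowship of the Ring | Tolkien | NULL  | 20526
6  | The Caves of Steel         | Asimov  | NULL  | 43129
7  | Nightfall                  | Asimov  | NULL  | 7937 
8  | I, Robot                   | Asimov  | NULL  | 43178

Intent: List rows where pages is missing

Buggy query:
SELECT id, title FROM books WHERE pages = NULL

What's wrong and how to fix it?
Bug: '= NULL' is always unknown in SQL three-valued logic, so no rows match

Fix: Replace '= NULL' with 'IS NULL'

Corrected query:
SELECT id, title FROM books WHERE pages IS NULL

Result:
id | title                     
---+---------------------------
2  | Homage to Catalonia       
4  | The Hobbit                
5  | The Fellowship of the Ring
6  | The Caves of Steel        
7  | Nightfall                 
8  | I, Robot                  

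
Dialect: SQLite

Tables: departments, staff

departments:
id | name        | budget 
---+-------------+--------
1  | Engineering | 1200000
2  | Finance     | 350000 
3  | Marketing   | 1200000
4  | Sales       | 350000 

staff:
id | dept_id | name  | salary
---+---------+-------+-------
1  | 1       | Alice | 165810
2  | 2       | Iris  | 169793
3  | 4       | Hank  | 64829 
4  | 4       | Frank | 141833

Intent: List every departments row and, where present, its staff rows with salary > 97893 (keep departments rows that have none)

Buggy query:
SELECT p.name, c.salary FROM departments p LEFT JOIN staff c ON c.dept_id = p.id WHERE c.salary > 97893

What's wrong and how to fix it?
Bug: Filtering c.salary in WHERE discards the NULL rows produced by LEFT JOIN, turning it into an inner join

Fix: Move the right-table condition into the ON clause so unmatched parents are kept

Corrected query:
SELECT p.name, c.salary FROM departments p LEFT JOIN staff c ON c.dept_id = p.id AND c.salary > 97893

Result:
name        | salary
------------+-------
Engineering | 165810
Finance     | 169793
Marketing   | NULL  
Sales       | 141833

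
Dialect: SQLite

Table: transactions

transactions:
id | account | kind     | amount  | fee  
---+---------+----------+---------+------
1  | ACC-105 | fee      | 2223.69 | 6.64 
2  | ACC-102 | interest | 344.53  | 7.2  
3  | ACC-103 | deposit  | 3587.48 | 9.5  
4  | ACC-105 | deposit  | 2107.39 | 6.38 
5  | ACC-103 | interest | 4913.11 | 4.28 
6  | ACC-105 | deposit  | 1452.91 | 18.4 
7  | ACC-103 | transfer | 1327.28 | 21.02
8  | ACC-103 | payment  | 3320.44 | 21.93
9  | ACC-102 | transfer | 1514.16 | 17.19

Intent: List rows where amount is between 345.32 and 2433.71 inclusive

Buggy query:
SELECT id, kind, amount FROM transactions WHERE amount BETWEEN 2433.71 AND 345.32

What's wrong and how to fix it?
Bug: The bounds are reversed; BETWEEN a AND b requires a <= b to match anything

Fix: Swap the bounds so the smaller value comes first

Corrected query:
SELECT id, kind, amount FROM transactions WHERE amount BETWEEN 345.32 AND 2433.71

Result:
id | kind     | amount 
---+----------+--------
1  | fee      | 2223.69
4  | deposit  | 2107.39
6  | deposit  | 1452.91
7  | transfer | 1327.28
9  | transfer | 1514.16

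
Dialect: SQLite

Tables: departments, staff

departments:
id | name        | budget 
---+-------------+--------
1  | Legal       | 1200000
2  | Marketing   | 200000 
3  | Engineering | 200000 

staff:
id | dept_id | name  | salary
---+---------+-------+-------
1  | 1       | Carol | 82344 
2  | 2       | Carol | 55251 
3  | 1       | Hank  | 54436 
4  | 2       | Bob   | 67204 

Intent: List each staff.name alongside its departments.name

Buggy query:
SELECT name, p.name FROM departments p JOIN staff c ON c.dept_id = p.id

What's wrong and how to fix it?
Bug: 'name' exists in both joined tables, so the database can't tell which one is meant

Fix: Qualify the column with its table alias (c.name)

Corrected query:
SELECT c.name, p.name FROM departments p JOIN staff c ON c.dept_id = p.id

Result:
name  | name     
------+----------
Carol | Legal    
Carol | Marketing
Hank  | Legal    
Bob   | Marketing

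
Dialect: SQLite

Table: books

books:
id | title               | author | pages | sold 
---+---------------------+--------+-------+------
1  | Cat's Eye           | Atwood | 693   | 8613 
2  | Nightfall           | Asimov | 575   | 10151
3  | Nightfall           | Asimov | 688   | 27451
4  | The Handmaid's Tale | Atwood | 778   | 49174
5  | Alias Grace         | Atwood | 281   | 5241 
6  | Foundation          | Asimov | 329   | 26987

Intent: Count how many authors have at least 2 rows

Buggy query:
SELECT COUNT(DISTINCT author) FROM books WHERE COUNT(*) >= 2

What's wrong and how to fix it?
Bug: COUNT(*) cannot appear in WHERE; the per-group count doesn't exist yet

Fix: Group first with HAVING COUNT(*) >= 2, then COUNT the resulting groups

Corrected query:
SELECT COUNT(*) FROM (SELECT author FROM books GROUP BY author HAVING COUNT(*) >= 2)

Result:
COUNT(*)
--------
2       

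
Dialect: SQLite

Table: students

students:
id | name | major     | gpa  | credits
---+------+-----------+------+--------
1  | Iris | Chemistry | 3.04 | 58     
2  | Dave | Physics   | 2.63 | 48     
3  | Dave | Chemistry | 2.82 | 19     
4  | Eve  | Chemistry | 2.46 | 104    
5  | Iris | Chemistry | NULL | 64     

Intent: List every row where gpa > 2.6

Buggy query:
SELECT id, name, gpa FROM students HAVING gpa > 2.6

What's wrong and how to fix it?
Bug: HAVING filters the output of aggregation, but this query has no GROUP BY and no aggregate functions, so SQLite rejects it (HAVING clause on a non-aggregate query); the condition here is per row

Fix: Use WHERE for row-level filtering

Corrected query:
SELECT id, name, gpa FROM students WHERE gpa > 2.6

Result:
id | name | gpa 
---+------+-----
1  | Iris | 3.04
2  | Dave | 2.63
3  | Dave | 2.82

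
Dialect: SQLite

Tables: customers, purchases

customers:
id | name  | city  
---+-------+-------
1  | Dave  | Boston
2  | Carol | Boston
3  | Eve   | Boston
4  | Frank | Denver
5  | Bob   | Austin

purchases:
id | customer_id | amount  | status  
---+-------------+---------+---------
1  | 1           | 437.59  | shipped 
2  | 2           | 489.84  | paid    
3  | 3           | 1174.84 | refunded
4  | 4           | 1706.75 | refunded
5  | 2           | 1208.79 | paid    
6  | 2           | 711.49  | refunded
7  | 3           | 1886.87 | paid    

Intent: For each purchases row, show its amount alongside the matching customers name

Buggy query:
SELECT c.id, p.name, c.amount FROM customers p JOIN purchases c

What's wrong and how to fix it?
Bug: Missing join condition: each purchases row is matched to all customers rows instead of just its own

Fix: Specify the join condition linking the foreign key to the parent id

Corrected query:
SELECT c.id, p.name, c.amount FROM customers p JOIN purchases c ON c.customer_id = p.id

Result:
id | name  | amount 
---+-------+--------
1  | Dave  | 437.59 
2  | Carol | 489.84 
3  | Eve   | 1174.84
4  | Frank | 1706.75
5  | Carol | 1208.79
6  | Carol | 711.49 
7  | Eve   | 1886.87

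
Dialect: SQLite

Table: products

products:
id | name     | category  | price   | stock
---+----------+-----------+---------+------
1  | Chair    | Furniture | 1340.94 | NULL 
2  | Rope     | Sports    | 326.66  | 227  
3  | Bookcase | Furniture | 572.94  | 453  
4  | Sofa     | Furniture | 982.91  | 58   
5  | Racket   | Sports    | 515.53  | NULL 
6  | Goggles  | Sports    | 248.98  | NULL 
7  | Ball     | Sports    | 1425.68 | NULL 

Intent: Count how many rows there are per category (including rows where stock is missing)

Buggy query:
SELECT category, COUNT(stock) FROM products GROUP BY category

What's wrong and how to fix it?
Bug: COUNT(stock) skips NULLs, so groups with missing stock are undercounted

Fix: Use COUNT(*) to count all rows regardless of NULL

Corrected query:
SELECT category, COUNT(*) FROM products GROUP BY category

Result:
category  | COUNT(*)
----------+---------
Furniture | 3       
Sports    | 4       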